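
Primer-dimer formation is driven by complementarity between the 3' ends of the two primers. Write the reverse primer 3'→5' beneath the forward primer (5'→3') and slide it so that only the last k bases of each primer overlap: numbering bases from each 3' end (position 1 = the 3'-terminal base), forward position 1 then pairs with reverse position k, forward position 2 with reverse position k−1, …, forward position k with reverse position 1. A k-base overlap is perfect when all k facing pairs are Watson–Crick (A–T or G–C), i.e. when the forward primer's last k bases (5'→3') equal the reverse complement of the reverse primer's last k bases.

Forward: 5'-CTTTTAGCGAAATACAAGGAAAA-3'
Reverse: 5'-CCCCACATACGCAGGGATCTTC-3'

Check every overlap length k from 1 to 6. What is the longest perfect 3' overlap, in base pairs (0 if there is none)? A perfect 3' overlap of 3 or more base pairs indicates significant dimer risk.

Last 6 bases (5'→3') — forward …GGAAAA, reverse …ATCTTC.
Reverse complement of the reverse primer's last 6 bases: GAAGAT; its first k bases are the reverse complement of the reverse primer's last k bases, so a perfect k-base overlap needs the forward primer's last k bases to equal them.
Comparing (forward last k vs required): k=1: A vs G ✗; k=2: AA vs GA ✗; k=3: AAA vs GAA ✗; k=4: AAAA vs GAAG ✗; k=5: GAAAA vs GAAGA ✗; k=6: GGAAAA vs GAAGAT ✗.
No overlap length from 1 to 6 is perfect, so the longest perfect 3' overlap is 0.

Longest perfect overlap: 0 complementary base pairs; below the dimer-risk threshold (threshold 3).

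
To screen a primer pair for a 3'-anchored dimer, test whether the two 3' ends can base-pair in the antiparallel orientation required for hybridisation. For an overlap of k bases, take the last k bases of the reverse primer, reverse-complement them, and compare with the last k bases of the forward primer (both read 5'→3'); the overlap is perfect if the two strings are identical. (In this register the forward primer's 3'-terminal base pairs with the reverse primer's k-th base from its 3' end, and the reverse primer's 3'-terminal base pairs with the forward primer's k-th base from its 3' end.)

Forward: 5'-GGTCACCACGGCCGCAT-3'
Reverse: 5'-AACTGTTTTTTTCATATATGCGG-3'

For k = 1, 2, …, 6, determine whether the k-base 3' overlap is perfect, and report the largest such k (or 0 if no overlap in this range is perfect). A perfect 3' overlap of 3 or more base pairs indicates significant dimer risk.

Last 6 bases (5'→3') — forward …CCGCAT, reverse …ATGCGG.
Reverse complement of the reverse primer's last 6 bases: CCGCAT; its first k bases are the reverse complement of the reverse primer's last k bases, so a perfect k-base overlap needs the forward primer's last k bases to equal them.
Comparing (forward last k vs required): k=1: T vs C ✗; k=2: AT vs CC ✗; k=3: CAT vs CCG ✗; k=4: GCAT vs CCGC ✗; k=5: CGCAT vs CCGCA ✗; k=6: CCGCAT vs CCGCAT ✓.
Only k = 6 is perfect, so the longest perfect 3' overlap is 6.

Longest perfect overlap: 6 complementary base pairs; significant dimer risk (threshold 3).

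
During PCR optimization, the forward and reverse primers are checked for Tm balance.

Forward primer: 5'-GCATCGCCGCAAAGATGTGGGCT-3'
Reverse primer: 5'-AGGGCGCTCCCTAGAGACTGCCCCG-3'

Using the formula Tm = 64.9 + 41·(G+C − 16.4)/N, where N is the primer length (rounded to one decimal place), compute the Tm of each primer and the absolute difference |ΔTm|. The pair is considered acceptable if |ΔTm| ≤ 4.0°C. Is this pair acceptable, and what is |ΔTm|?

Forward: G+C = 14, N = 23 → Tm = 64.9 + 41·(14 − 16.4)/23 = 60.6°C.
Reverse: G+C = 18, N = 25 → Tm = 64.9 + 41·(18 − 16.4)/25 = 67.5°C.
|ΔTm| = |60.6 − 67.5| = 6.9°C, > 4.0°C.

|ΔTm| = 6.9°C; the pair is not acceptable.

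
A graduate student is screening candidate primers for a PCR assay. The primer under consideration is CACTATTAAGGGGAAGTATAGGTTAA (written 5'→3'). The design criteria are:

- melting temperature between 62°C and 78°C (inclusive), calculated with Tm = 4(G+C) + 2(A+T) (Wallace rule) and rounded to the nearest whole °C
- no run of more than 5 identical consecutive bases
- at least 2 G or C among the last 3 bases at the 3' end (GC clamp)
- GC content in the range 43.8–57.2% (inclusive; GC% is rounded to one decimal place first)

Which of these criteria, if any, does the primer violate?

Fails: GC clamp, GC content.

Base counts: A=10, T=7, G=7, C=2 (length 26).
Tm: Tm = 2·17 + 4·9 = 70°C ✓
homopolymer run: longest run = 4 ✓
GC clamp: 3' end TAA has 0 G/C, need ≥2 ✗
GC content: GC 9/26 = 34.6%, outside 43.8–57.2% ✗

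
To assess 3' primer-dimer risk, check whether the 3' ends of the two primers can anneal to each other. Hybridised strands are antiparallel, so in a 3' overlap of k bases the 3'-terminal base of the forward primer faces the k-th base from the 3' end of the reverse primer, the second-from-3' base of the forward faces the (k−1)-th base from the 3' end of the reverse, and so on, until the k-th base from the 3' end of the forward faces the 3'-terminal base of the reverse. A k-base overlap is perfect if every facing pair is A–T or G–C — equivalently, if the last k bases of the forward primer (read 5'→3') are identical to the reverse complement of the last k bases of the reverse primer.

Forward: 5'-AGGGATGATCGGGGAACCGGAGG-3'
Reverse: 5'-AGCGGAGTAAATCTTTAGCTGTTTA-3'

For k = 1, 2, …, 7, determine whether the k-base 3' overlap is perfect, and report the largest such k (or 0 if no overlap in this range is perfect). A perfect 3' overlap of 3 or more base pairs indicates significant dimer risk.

Last 7 bases (5'→3') — forward …CCGGAGG, reverse …CTGTTTA.
Reverse complement of the reverse primer's last 7 bases: TAAACAG; its first k bases are the reverse complement of the reverse primer's last k bases, so a perfect k-base overlap needs the forward primer's last k bases to equal them.
Comparing (forward last k vs required): k=1: G vs T ✗; k=2: GG vs TA ✗; k=3: AGG vs TAA ✗; k=4: GAGG vs TAAA ✗; k=5: GGAGG vs TAAAC ✗; k=6: CGGAGG vs TAAACA ✗; k=7: CCGGAGG vs TAAACAG ✗.
No overlap length from 1 to 7 is perfect, so the longest perfect 3' overlap is 0.

Longest perfect overlap: 0 complementary base pairs; below the dimer-risk threshold (threshold 3).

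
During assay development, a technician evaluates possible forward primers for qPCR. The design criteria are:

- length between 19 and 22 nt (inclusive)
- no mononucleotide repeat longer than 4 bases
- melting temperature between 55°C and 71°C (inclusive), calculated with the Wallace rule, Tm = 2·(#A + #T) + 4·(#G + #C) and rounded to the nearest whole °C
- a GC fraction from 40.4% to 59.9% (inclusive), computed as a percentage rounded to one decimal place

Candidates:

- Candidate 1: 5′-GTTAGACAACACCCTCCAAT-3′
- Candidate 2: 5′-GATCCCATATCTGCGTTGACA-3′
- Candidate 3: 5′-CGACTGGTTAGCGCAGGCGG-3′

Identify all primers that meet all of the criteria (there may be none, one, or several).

Candidate 1 (20 nt, A=7 T=4 G=2 C=7): length 20 ✓; longest run = 3 ✓; Tm = 2·11 + 4·9 = 58°C ✓; GC 9/20 = 45.0% ✓ — passes.
Candidate 2 (21 nt, A=5 T=6 G=4 C=6): length 21 ✓; longest run = 3 ✓; Tm = 2·11 + 4·10 = 62°C ✓; GC 10/21 = 47.6% ✓ — passes.
Candidate 3 (20 nt, A=3 T=3 G=9 C=5): length 20 ✓; longest run = 2 ✓; Tm = 2·6 + 4·14 = 68°C ✓; GC 14/20 = 70.0%, outside 40.4–59.9% ✗ — fails.

Candidate 1 and Candidate 2.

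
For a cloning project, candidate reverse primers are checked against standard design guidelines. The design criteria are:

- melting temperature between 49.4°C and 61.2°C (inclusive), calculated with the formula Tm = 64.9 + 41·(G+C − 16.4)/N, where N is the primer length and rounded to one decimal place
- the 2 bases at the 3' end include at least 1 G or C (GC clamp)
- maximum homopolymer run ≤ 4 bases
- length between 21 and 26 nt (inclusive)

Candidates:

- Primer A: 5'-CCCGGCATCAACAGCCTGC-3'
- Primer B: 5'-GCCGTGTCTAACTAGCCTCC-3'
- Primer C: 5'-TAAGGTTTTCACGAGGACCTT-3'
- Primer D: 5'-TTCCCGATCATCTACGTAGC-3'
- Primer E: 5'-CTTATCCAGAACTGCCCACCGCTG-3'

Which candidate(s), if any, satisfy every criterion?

Primer E only.

Primer A (19 nt, A=4 T=2 G=4 C=9): Tm = 64.9 + 41·(13 − 16.4)/19 = 57.6°C ✓; 3' end GC has 2 G/C ✓; longest run = 3 ✓; length 19, outside 21–26 ✗ — fails.
Primer B (20 nt, A=3 T=5 G=4 C=8): Tm = 64.9 + 41·(12 − 16.4)/20 = 55.9°C ✓; 3' end CC has 2 G/C ✓; longest run = 2 ✓; length 20, outside 21–26 ✗ — fails.
Primer C (21 nt, A=5 T=7 G=5 C=4): Tm = 64.9 + 41·(9 − 16.4)/21 = 50.5°C ✓; 3' end TT has 0 G/C, need ≥1 ✗; longest run = 4 ✓; length 21 ✓ — fails.
Primer D (20 nt, A=4 T=6 G=3 C=7): Tm = 64.9 + 41·(10 − 16.4)/20 = 51.8°C ✓; 3' end GC has 2 G/C ✓; longest run = 3 ✓; length 20, outside 21–26 ✗ — fails.
Primer E (24 nt, A=5 T=5 G=4 C=10): Tm = 64.9 + 41·(14 − 16.4)/24 = 60.8°C ✓; 3' end TG has 1 G/C ✓; longest run = 3 ✓; length 24 ✓ — passes.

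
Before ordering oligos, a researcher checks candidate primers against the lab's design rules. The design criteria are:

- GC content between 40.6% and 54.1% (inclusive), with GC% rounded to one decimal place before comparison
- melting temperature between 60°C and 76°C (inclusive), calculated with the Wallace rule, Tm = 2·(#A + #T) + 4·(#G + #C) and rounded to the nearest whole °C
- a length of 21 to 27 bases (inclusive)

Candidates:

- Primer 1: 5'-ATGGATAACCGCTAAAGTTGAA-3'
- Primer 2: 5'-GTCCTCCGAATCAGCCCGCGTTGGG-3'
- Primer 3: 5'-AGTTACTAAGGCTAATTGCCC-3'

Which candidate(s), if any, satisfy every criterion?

Primer 1 (22 nt, A=9 T=5 G=5 C=3): GC 8/22 = 36.4%, outside 40.6–54.1% ✗; Tm = 2·14 + 4·8 = 60°C ✓; length 22 ✓ — fails.
Primer 2 (25 nt, A=3 T=5 G=8 C=9): GC 17/25 = 68.0%, outside 40.6–54.1% ✗; Tm = 2·8 + 4·17 = 84°C, outside 60–76°C ✗; length 25 ✓ — fails.
Primer 3 (21 nt, A=6 T=6 G=4 C=5): GC 9/21 = 42.9% ✓; Tm = 2·12 + 4·9 = 60°C ✓; length 21 ✓ — passes.

Primer 3 only.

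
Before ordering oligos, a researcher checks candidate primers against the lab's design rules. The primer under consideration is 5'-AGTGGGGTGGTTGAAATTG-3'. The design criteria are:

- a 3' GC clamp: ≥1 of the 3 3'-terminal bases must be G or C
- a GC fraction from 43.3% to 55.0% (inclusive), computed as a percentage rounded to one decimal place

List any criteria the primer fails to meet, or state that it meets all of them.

Meets all criteria.

Base counts: A=4, T=6, G=9, C=0 (length 19).
GC clamp: 3' end TTG has 1 G/C ✓
GC content: GC 9/19 = 47.4% ✓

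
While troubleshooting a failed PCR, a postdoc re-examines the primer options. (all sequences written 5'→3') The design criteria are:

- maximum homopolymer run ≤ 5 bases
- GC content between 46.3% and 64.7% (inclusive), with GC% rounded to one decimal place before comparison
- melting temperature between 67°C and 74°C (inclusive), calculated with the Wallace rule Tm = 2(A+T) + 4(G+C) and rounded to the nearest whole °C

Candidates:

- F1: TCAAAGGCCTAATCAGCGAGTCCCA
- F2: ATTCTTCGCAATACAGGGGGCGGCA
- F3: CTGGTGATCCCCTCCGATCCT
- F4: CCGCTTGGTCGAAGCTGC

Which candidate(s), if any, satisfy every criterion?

F1 (25 nt, A=8 T=4 G=5 C=8): longest run = 3 ✓; GC 13/25 = 52.0% ✓; Tm = 2·12 + 4·13 = 76°C, outside 67–74°C ✗ — fails.
F2 (25 nt, A=6 T=5 G=8 C=6): longest run = 5 ✓; GC 14/25 = 56.0% ✓; Tm = 2·11 + 4·14 = 78°C, outside 67–74°C ✗ — fails.
F3 (21 nt, A=2 T=6 G=4 C=9): longest run = 4 ✓; GC 13/21 = 61.9% ✓; Tm = 2·8 + 4·13 = 68°C ✓ — passes.
F4 (18 nt, A=2 T=4 G=6 C=6): longest run = 2 ✓; GC 12/18 = 66.7%, outside 46.3–64.7% ✗; Tm = 2·6 + 4·12 = 60°C, outside 67–74°C ✗ — fails.

F3 only.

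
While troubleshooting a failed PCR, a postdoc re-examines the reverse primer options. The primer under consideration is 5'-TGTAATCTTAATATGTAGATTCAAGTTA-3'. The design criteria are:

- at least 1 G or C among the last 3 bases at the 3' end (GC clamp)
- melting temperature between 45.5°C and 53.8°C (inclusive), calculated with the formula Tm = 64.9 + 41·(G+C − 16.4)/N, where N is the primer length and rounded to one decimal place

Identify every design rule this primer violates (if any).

Fails: GC clamp.

Base counts: A=10, T=12, G=4, C=2 (length 28).
GC clamp: 3' end TTA has 0 G/C, need ≥1 ✗
Tm: Tm = 64.9 + 41·(6 − 16.4)/28 = 49.7°C ✓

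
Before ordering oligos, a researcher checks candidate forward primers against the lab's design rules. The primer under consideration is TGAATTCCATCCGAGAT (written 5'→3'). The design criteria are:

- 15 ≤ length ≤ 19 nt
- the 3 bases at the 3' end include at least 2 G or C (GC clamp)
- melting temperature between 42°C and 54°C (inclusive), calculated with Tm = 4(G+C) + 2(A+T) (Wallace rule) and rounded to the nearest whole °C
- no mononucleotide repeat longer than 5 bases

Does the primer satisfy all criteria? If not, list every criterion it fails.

Base counts: A=5, T=5, G=3, C=4 (length 17).
length: length 17 ✓
GC clamp: 3' end GAT has 1 G/C, need ≥2 ✗
Tm: Tm = 2·10 + 4·7 = 48°C ✓
homopolymer run: longest run = 2 ✓

Fails: GC clamp.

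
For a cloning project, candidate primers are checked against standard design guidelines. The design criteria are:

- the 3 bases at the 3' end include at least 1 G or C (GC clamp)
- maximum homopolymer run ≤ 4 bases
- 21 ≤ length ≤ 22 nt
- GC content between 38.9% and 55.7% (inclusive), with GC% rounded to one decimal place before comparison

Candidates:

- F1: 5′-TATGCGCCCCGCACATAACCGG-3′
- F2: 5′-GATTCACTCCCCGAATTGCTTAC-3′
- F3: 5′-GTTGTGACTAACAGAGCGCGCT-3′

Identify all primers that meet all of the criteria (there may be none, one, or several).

F1 (22 nt, A=5 T=3 G=5 C=9): 3' end CGG has 3 G/C ✓; longest run = 4 ✓; length 22 ✓; GC 14/22 = 63.6%, outside 38.9–55.7% ✗ — fails.
F2 (23 nt, A=5 T=7 G=3 C=8): 3' end TAC has 1 G/C ✓; longest run = 4 ✓; length 23, outside 21–22 ✗; GC 11/23 = 47.8% ✓ — fails.
F3 (22 nt, A=5 T=5 G=7 C=5): 3' end GCT has 2 G/C ✓; longest run = 2 ✓; length 22 ✓; GC 12/22 = 54.5% ✓ — passes.

F3 only.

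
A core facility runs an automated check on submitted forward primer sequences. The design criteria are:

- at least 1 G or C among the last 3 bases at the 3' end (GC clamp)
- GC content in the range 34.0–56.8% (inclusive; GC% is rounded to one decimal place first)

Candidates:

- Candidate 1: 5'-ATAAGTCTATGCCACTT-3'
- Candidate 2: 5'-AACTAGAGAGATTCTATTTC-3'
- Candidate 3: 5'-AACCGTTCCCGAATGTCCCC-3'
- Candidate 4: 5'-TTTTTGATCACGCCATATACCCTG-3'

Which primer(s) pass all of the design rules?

Candidate 1 and Candidate 4.

Candidate 1 (17 nt, A=5 T=6 G=2 C=4): 3' end CTT has 1 G/C ✓; GC 6/17 = 35.3% ✓ — passes.
Candidate 2 (20 nt, A=7 T=7 G=3 C=3): 3' end TTC has 1 G/C ✓; GC 6/20 = 30.0%, outside 34.0–56.8% ✗ — fails.
Candidate 3 (20 nt, A=4 T=4 G=3 C=9): 3' end CCC has 3 G/C ✓; GC 12/20 = 60.0%, outside 34.0–56.8% ✗ — fails.
Candidate 4 (24 nt, A=5 T=9 G=3 C=7): 3' end CTG has 2 G/C ✓; GC 10/24 = 41.7% ✓ — passes.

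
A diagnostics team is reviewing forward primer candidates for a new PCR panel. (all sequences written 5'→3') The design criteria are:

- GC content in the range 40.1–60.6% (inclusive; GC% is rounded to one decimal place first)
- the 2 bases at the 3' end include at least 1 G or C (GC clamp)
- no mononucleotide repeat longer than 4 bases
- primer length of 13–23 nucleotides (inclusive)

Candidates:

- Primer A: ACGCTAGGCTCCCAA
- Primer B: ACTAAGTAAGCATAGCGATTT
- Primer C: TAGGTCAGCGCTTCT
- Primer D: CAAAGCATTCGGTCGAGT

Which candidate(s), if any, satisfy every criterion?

Primer C and Primer D.

Primer A (15 nt, A=4 T=2 G=3 C=6): GC 9/15 = 60.0% ✓; 3' end AA has 0 G/C, need ≥1 ✗; longest run = 3 ✓; length 15 ✓ — fails.
Primer B (21 nt, A=8 T=6 G=4 C=3): GC 7/21 = 33.3%, outside 40.1–60.6% ✗; 3' end TT has 0 G/C, need ≥1 ✗; longest run = 3 ✓; length 21 ✓ — fails.
Primer C (15 nt, A=2 T=5 G=4 C=4): GC 8/15 = 53.3% ✓; 3' end CT has 1 G/C ✓; longest run = 2 ✓; length 15 ✓ — passes.
Primer D (18 nt, A=5 T=4 G=5 C=4): GC 9/18 = 50.0% ✓; 3' end GT has 1 G/C ✓; longest run = 3 ✓; length 18 ✓ — passes.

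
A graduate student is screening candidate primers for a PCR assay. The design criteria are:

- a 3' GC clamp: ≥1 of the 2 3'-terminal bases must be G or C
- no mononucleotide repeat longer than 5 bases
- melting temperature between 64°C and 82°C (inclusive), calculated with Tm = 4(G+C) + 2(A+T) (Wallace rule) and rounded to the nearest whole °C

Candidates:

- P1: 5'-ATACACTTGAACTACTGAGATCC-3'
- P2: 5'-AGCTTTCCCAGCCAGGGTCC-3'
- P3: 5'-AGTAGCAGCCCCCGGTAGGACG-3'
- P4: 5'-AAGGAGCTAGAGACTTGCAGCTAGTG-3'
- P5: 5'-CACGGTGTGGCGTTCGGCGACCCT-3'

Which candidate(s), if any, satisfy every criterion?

P1 (23 nt, A=8 T=6 G=3 C=6): 3' end CC has 2 G/C ✓; longest run = 2 ✓; Tm = 2·14 + 4·9 = 64°C ✓ — passes.
P2 (20 nt, A=3 T=4 G=5 C=8): 3' end CC has 2 G/C ✓; longest run = 3 ✓; Tm = 2·7 + 4·13 = 66°C ✓ — passes.
P3 (22 nt, A=5 T=2 G=8 C=7): 3' end CG has 2 G/C ✓; longest run = 5 ✓; Tm = 2·7 + 4·15 = 74°C ✓ — passes.
P4 (26 nt, A=8 T=5 G=9 C=4): 3' end TG has 1 G/C ✓; longest run = 2 ✓; Tm = 2·13 + 4·13 = 78°C ✓ — passes.
P5 (24 nt, A=2 T=5 G=9 C=8): 3' end CT has 1 G/C ✓; longest run = 3 ✓; Tm = 2·7 + 4·17 = 82°C ✓ — passes.

P1, P2, P3, P4 and P5.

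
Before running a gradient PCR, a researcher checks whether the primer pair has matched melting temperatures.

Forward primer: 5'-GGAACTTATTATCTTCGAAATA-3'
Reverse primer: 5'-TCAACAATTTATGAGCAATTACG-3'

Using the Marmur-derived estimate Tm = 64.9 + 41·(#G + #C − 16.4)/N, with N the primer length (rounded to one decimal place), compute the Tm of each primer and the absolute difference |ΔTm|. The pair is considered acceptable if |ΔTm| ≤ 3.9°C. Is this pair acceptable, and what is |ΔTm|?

|ΔTm| = 2.6°C; the pair is acceptable.

Forward: G+C = 6, N = 22 → Tm = 64.9 + 41·(6 − 16.4)/22 = 45.5°C.
Reverse: G+C = 7, N = 23 → Tm = 64.9 + 41·(7 − 16.4)/23 = 48.1°C.
|ΔTm| = |45.5 − 48.1| = 2.6°C, ≤ 3.9°C.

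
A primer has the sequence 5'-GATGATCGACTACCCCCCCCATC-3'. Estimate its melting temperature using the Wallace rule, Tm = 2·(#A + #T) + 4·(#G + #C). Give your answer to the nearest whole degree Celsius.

74°C

Base counts: A=5, T=4, G=3, C=11 (length 23).
Tm = 2·(5+4) + 4·(3+11) = 2·9 + 4·14 = 18 + 56 = 74°C.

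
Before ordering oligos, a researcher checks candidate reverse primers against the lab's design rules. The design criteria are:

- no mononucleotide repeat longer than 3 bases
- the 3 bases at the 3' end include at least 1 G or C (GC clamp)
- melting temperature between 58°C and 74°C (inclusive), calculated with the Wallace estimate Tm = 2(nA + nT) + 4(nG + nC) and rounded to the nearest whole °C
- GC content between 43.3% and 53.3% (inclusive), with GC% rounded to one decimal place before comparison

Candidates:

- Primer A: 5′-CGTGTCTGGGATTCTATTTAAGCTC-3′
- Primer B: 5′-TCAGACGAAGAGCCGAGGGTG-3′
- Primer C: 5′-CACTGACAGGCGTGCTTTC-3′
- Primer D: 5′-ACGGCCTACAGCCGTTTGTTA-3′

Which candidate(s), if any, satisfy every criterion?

Primer A only.

Primer A (25 nt, A=4 T=10 G=6 C=5): longest run = 3 ✓; 3' end CTC has 2 G/C ✓; Tm = 2·14 + 4·11 = 72°C ✓; GC 11/25 = 44.0% ✓ — passes.
Primer B (21 nt, A=6 T=2 G=9 C=4): longest run = 3 ✓; 3' end GTG has 2 G/C ✓; Tm = 2·8 + 4·13 = 68°C ✓; GC 13/21 = 61.9%, outside 43.3–53.3% ✗ — fails.
Primer C (19 nt, A=3 T=5 G=5 C=6): longest run = 3 ✓; 3' end TTC has 1 G/C ✓; Tm = 2·8 + 4·11 = 60°C ✓; GC 11/19 = 57.9%, outside 43.3–53.3% ✗ — fails.
Primer D (21 nt, A=4 T=6 G=5 C=6): longest run = 3 ✓; 3' end TTA has 0 G/C, need ≥1 ✗; Tm = 2·10 + 4·11 = 64°C ✓; GC 11/21 = 52.4% ✓ — fails.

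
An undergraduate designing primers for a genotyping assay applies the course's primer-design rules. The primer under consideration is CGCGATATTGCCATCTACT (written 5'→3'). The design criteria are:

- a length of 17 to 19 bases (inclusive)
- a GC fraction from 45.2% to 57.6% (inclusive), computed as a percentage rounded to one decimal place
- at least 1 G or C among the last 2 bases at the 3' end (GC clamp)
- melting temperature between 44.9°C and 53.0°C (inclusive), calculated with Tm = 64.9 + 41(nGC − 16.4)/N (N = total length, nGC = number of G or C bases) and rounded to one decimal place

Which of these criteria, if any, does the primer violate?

Meets all criteria.

Base counts: A=4, T=6, G=3, C=6 (length 19).
length: length 19 ✓
GC content: GC 9/19 = 47.4% ✓
GC clamp: 3' end CT has 1 G/C ✓
Tm: Tm = 64.9 + 41·(9 − 16.4)/19 = 48.9°C ✓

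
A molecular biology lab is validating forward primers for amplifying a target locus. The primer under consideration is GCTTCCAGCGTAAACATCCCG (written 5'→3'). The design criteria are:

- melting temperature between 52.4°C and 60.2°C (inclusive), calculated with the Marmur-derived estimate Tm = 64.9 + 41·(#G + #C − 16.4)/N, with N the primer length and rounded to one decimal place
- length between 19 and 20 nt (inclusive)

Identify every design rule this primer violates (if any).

Base counts: A=5, T=4, G=4, C=8 (length 21).
Tm: Tm = 64.9 + 41·(12 − 16.4)/21 = 56.3°C ✓
length: length 21, outside 19–20 ✗

Fails: length.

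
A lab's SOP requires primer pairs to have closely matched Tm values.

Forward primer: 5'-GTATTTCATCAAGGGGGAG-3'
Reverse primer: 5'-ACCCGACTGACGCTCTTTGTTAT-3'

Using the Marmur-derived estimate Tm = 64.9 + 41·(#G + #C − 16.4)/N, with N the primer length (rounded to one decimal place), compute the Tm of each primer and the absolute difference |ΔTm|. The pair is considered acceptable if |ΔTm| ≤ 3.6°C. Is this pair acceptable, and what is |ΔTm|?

Forward: G+C = 9, N = 19 → Tm = 64.9 + 41·(9 − 16.4)/19 = 48.9°C.
Reverse: G+C = 11, N = 23 → Tm = 64.9 + 41·(11 − 16.4)/23 = 55.3°C.
|ΔTm| = |48.9 − 55.3| = 6.4°C, > 3.6°C.

|ΔTm| = 6.4°C; the pair is not acceptable.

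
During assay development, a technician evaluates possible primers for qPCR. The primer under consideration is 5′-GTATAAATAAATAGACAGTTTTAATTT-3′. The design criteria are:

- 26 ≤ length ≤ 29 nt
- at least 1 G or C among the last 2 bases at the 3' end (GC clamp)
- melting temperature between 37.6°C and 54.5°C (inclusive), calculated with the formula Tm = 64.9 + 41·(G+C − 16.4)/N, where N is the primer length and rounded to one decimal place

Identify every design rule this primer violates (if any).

Fails: GC clamp.

Base counts: A=12, T=11, G=3, C=1 (length 27).
length: length 27 ✓
GC clamp: 3' end TT has 0 G/C, need ≥1 ✗
Tm: Tm = 64.9 + 41·(4 − 16.4)/27 = 46.1°C ✓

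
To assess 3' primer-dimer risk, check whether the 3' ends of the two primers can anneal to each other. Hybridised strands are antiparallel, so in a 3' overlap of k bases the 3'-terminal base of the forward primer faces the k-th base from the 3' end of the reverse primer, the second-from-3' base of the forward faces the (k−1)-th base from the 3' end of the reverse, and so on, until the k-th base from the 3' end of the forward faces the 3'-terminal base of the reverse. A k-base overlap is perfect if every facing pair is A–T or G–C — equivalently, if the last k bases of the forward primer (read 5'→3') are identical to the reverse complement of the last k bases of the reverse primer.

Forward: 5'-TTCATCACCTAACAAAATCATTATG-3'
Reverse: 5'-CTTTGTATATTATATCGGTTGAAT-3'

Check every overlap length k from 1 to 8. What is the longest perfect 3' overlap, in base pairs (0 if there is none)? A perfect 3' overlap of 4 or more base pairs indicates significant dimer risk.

Last 8 bases (5'→3') — forward …TCATTATG, reverse …GGTTGAAT.
Reverse complement of the reverse primer's last 8 bases: ATTCAACC; its first k bases are the reverse complement of the reverse primer's last k bases, so a perfect k-base overlap needs the forward primer's last k bases to equal them.
Comparing (forward last k vs required): k=1: G vs A ✗; k=2: TG vs AT ✗; k=3: ATG vs ATT ✗; k=4: TATG vs ATTC ✗; k=5: TTATG vs ATTCA ✗; k=6: ATTATG vs ATTCAA ✗; k=7: CATTATG vs ATTCAAC ✗; k=8: TCATTATG vs ATTCAACC ✗.
No overlap length from 1 to 8 is perfect, so the longest perfect 3' overlap is 0.

Longest perfect overlap: 0 complementary base pairs; below the dimer-risk threshold (threshold 4).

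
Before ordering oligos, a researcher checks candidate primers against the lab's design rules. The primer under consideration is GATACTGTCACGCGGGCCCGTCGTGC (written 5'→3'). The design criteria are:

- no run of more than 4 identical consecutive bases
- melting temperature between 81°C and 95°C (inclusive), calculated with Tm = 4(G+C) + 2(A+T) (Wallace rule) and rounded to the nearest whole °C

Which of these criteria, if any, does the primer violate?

Base counts: A=3, T=5, G=9, C=9 (length 26).
homopolymer run: longest run = 3 ✓
Tm: Tm = 2·8 + 4·18 = 88°C ✓

Meets all criteria.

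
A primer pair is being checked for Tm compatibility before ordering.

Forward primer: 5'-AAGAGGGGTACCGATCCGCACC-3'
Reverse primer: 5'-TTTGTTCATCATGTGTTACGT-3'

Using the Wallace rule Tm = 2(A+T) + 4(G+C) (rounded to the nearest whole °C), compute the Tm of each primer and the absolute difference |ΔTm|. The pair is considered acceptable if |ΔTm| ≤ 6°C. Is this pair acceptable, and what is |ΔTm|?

Forward: A=6 T=2 G=7 C=7 → Tm = 2·8 + 4·14 = 72°C.
Reverse: A=3 T=11 G=4 C=3 → Tm = 2·14 + 4·7 = 56°C.
|ΔTm| = |72 − 56| = 16°C, > 6°C.

|ΔTm| = 16°C; the pair is not acceptable.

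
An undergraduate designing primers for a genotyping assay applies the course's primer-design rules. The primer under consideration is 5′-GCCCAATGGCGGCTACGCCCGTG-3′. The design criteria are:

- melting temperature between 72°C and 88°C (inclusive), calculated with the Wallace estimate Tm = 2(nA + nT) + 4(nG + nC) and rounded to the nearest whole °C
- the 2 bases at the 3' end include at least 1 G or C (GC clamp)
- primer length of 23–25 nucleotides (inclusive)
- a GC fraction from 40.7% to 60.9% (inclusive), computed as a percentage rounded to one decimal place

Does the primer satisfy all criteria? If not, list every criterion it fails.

Fails: GC content.

Base counts: A=3, T=3, G=8, C=9 (length 23).
Tm: Tm = 2·6 + 4·17 = 80°C ✓
GC clamp: 3' end TG has 1 G/C ✓
length: length 23 ✓
GC content: GC 17/23 = 73.9%, outside 40.7–60.9% ✗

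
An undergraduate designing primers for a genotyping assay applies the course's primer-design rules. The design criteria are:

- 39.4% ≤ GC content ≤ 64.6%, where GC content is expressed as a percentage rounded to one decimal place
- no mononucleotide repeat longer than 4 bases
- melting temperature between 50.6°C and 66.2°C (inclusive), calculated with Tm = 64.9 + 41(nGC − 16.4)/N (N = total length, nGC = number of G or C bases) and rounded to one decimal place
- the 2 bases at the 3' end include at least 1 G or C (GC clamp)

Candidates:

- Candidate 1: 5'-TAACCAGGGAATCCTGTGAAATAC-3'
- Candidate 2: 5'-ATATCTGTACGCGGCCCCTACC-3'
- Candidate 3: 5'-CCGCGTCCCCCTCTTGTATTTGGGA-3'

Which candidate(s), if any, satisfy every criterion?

Candidate 1 and Candidate 2.

Candidate 1 (24 nt, A=9 T=5 G=5 C=5): GC 10/24 = 41.7% ✓; longest run = 3 ✓; Tm = 64.9 + 41·(10 − 16.4)/24 = 54.0°C ✓; 3' end AC has 1 G/C ✓ — passes.
Candidate 2 (22 nt, A=4 T=5 G=4 C=9): GC 13/22 = 59.1% ✓; longest run = 4 ✓; Tm = 64.9 + 41·(13 − 16.4)/22 = 58.6°C ✓; 3' end CC has 2 G/C ✓ — passes.
Candidate 3 (25 nt, A=2 T=8 G=6 C=9): GC 15/25 = 60.0% ✓; longest run = 5, exceeds 4 ✗; Tm = 64.9 + 41·(15 − 16.4)/25 = 62.6°C ✓; 3' end GA has 1 G/C ✓ — fails.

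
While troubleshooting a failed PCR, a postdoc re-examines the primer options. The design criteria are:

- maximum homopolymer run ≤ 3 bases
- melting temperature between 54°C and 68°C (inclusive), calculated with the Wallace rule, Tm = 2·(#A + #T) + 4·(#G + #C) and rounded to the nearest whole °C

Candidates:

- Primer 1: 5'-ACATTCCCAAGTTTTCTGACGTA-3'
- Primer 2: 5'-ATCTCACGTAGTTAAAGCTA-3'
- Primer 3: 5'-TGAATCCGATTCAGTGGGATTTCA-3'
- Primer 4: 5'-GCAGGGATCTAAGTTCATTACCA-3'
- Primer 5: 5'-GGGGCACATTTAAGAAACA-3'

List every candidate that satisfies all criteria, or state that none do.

Primer 1 (23 nt, A=6 T=8 G=3 C=6): longest run = 4, exceeds 3 ✗; Tm = 2·14 + 4·9 = 64°C ✓ — fails.
Primer 2 (20 nt, A=7 T=6 G=3 C=4): longest run = 3 ✓; Tm = 2·13 + 4·7 = 54°C ✓ — passes.
Primer 3 (24 nt, A=6 T=8 G=6 C=4): longest run = 3 ✓; Tm = 2·14 + 4·10 = 68°C ✓ — passes.
Primer 4 (23 nt, A=7 T=6 G=5 C=5): longest run = 3 ✓; Tm = 2·13 + 4·10 = 66°C ✓ — passes.
Primer 5 (19 nt, A=8 T=3 G=5 C=3): longest run = 4, exceeds 3 ✗; Tm = 2·11 + 4·8 = 54°C ✓ — fails.

Primer 2, Primer 3 and Primer 4.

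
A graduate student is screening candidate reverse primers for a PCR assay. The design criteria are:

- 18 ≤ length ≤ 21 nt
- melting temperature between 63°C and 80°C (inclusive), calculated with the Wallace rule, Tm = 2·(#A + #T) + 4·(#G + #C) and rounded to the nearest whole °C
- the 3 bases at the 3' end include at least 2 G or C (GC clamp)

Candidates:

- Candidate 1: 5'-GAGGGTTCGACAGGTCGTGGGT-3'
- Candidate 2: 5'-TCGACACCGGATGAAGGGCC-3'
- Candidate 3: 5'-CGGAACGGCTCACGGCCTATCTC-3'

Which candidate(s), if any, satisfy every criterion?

Candidate 1 (22 nt, A=3 T=5 G=11 C=3): length 22, outside 18–21 ✗; Tm = 2·8 + 4·14 = 72°C ✓; 3' end GGT has 2 G/C ✓ — fails.
Candidate 2 (20 nt, A=5 T=2 G=7 C=6): length 20 ✓; Tm = 2·7 + 4·13 = 66°C ✓; 3' end GCC has 3 G/C ✓ — passes.
Candidate 3 (23 nt, A=4 T=4 G=6 C=9): length 23, outside 18–21 ✗; Tm = 2·8 + 4·15 = 76°C ✓; 3' end CTC has 2 G/C ✓ — fails.

Candidate 2 only.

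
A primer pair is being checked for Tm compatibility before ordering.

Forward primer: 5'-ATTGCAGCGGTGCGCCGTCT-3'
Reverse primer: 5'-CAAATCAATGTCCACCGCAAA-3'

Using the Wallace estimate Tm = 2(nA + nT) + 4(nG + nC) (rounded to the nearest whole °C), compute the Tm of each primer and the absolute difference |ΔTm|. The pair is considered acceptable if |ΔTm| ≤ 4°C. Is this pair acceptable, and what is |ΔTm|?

Forward: A=2 T=5 G=7 C=6 → Tm = 2·7 + 4·13 = 66°C.
Reverse: A=9 T=3 G=2 C=7 → Tm = 2·12 + 4·9 = 60°C.
|ΔTm| = |66 − 60| = 6°C, > 4°C.

|ΔTm| = 6°C; the pair is not acceptable.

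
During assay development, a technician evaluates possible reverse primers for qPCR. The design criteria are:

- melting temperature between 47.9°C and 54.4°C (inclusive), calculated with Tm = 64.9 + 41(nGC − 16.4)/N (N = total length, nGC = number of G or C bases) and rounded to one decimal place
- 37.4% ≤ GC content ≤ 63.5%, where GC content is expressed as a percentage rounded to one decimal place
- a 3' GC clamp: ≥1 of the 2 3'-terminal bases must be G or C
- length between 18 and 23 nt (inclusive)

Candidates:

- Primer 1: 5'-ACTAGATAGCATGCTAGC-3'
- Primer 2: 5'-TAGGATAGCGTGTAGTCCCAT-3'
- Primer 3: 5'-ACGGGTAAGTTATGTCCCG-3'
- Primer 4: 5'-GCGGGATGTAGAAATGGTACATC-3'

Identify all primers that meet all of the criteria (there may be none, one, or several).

Primer 1 (18 nt, A=6 T=4 G=4 C=4): Tm = 64.9 + 41·(8 − 16.4)/18 = 45.8°C, outside 47.9–54.4°C ✗; GC 8/18 = 44.4% ✓; 3' end GC has 2 G/C ✓; length 18 ✓ — fails.
Primer 2 (21 nt, A=5 T=6 G=6 C=4): Tm = 64.9 + 41·(10 − 16.4)/21 = 52.4°C ✓; GC 10/21 = 47.6% ✓; 3' end AT has 0 G/C, need ≥1 ✗; length 21 ✓ — fails.
Primer 3 (19 nt, A=4 T=5 G=6 C=4): Tm = 64.9 + 41·(10 − 16.4)/19 = 51.1°C ✓; GC 10/19 = 52.6% ✓; 3' end CG has 2 G/C ✓; length 19 ✓ — passes.
Primer 4 (23 nt, A=7 T=5 G=8 C=3): Tm = 64.9 + 41·(11 − 16.4)/23 = 55.3°C, outside 47.9–54.4°C ✗; GC 11/23 = 47.8% ✓; 3' end TC has 1 G/C ✓; length 23 ✓ — fails.

Primer 3 only.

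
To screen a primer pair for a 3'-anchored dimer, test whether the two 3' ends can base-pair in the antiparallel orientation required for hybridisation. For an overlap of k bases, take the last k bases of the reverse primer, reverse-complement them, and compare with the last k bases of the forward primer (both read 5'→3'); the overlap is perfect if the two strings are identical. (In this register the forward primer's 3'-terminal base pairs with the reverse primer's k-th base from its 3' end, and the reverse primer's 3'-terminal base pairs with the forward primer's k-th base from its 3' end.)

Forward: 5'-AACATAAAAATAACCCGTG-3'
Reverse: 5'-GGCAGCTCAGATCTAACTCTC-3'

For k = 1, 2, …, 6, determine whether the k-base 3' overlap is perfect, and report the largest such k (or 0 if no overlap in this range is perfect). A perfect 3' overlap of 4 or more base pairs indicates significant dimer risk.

Longest perfect overlap: 1 complementary base pair; below the dimer-risk threshold (threshold 4).

Last 6 bases (5'→3') — forward …CCCGTG, reverse …ACTCTC.
Reverse complement of the reverse primer's last 6 bases: GAGAGT; its first k bases are the reverse complement of the reverse primer's last k bases, so a perfect k-base overlap needs the forward primer's last k bases to equal them.
Comparing (forward last k vs required): k=1: G vs G ✓; k=2: TG vs GA ✗; k=3: GTG vs GAG ✗; k=4: CGTG vs GAGA ✗; k=5: CCGTG vs GAGAG ✗; k=6: CCCGTG vs GAGAGT ✗.
Only k = 1 is perfect, so the longest perfect 3' overlap is 1.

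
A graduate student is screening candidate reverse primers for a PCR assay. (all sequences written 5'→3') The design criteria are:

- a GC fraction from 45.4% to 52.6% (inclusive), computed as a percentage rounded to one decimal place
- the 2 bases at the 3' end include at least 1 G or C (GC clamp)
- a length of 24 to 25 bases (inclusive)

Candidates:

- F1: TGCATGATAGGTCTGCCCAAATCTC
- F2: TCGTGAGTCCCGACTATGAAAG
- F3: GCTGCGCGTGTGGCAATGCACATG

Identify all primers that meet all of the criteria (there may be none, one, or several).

F1 only.

F1 (25 nt, A=6 T=7 G=5 C=7): GC 12/25 = 48.0% ✓; 3' end TC has 1 G/C ✓; length 25 ✓ — passes.
F2 (22 nt, A=6 T=5 G=6 C=5): GC 11/22 = 50.0% ✓; 3' end AG has 1 G/C ✓; length 22, outside 24–25 ✗ — fails.
F3 (24 nt, A=4 T=5 G=9 C=6): GC 15/24 = 62.5%, outside 45.4–52.6% ✗; 3' end TG has 1 G/C ✓; length 24 ✓ — fails.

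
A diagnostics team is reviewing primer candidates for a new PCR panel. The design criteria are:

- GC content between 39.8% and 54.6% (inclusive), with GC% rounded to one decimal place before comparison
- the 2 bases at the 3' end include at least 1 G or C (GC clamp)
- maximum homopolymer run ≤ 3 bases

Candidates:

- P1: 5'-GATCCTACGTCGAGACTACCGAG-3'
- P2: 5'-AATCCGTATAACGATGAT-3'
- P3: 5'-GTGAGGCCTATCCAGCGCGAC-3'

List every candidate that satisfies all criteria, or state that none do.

None of the candidates satisfy all criteria.

P1 (23 nt, A=6 T=4 G=6 C=7): GC 13/23 = 56.5%, outside 39.8–54.6% ✗; 3' end AG has 1 G/C ✓; longest run = 2 ✓ — fails.
P2 (18 nt, A=7 T=5 G=3 C=3): GC 6/18 = 33.3%, outside 39.8–54.6% ✗; 3' end AT has 0 G/C, need ≥1 ✗; longest run = 2 ✓ — fails.
P3 (21 nt, A=4 T=3 G=7 C=7): GC 14/21 = 66.7%, outside 39.8–54.6% ✗; 3' end AC has 1 G/C ✓; longest run = 2 ✓ — fails.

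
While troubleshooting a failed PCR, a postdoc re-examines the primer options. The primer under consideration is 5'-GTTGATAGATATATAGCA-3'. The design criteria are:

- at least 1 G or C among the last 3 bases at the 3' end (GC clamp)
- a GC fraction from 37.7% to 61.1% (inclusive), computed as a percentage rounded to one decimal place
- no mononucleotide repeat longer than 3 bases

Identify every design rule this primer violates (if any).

Fails: GC content.

Base counts: A=7, T=6, G=4, C=1 (length 18).
GC clamp: 3' end GCA has 2 G/C ✓
GC content: GC 5/18 = 27.8%, outside 37.7–61.1% ✗
homopolymer run: longest run = 2 ✓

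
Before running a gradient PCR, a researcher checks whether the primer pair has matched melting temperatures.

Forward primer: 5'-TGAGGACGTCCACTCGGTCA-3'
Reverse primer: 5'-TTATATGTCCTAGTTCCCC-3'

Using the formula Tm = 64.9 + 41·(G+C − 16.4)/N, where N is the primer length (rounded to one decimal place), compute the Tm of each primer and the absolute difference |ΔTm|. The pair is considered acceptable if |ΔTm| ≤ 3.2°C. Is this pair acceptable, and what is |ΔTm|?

Forward: G+C = 12, N = 20 → Tm = 64.9 + 41·(12 − 16.4)/20 = 55.9°C.
Reverse: G+C = 8, N = 19 → Tm = 64.9 + 41·(8 − 16.4)/19 = 46.8°C.
|ΔTm| = |55.9 − 46.8| = 9.1°C, > 3.2°C.

|ΔTm| = 9.1°C; the pair is not acceptable.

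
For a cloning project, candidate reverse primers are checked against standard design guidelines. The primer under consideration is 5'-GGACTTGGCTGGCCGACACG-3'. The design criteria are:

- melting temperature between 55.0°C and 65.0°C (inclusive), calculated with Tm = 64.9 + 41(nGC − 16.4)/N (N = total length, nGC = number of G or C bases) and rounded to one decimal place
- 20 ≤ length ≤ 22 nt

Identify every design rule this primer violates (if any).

Base counts: A=3, T=3, G=8, C=6 (length 20).
Tm: Tm = 64.9 + 41·(14 − 16.4)/20 = 60.0°C ✓
length: length 20 ✓

Meets all criteria.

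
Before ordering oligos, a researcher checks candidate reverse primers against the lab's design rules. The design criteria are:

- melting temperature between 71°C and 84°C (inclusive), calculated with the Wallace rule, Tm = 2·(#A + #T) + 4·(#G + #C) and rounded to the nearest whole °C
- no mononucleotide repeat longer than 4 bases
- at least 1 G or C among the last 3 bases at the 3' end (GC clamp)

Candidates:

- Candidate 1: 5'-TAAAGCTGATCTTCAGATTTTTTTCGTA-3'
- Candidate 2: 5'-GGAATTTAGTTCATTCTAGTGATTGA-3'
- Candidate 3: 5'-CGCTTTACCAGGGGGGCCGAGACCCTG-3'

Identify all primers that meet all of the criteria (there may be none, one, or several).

Candidate 1 (28 nt, A=7 T=13 G=4 C=4): Tm = 2·20 + 4·8 = 72°C ✓; longest run = 7, exceeds 4 ✗; 3' end GTA has 1 G/C ✓ — fails.
Candidate 2 (26 nt, A=7 T=11 G=6 C=2): Tm = 2·18 + 4·8 = 68°C, outside 71–84°C ✗; longest run = 3 ✓; 3' end TGA has 1 G/C ✓ — fails.
Candidate 3 (27 nt, A=4 T=4 G=10 C=9): Tm = 2·8 + 4·19 = 92°C, outside 71–84°C ✗; longest run = 6, exceeds 4 ✗; 3' end CTG has 2 G/C ✓ — fails.

None of the candidates satisfy all criteria.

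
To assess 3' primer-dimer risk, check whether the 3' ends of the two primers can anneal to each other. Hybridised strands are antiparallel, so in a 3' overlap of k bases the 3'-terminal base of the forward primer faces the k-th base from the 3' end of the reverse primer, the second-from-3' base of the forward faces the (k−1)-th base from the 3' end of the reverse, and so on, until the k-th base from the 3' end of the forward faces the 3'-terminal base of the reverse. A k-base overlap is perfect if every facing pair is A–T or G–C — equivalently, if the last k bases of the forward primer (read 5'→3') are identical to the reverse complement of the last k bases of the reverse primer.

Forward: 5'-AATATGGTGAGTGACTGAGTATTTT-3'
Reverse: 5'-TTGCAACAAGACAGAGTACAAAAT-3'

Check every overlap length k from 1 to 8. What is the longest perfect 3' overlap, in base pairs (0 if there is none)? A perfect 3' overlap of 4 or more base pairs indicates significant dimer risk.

Longest perfect overlap: 5 complementary base pairs; significant dimer risk (threshold 4).

Last 8 bases (5'→3') — forward …AGTATTTT, reverse …TACAAAAT.
Reverse complement of the reverse primer's last 8 bases: ATTTTGTA; its first k bases are the reverse complement of the reverse primer's last k bases, so a perfect k-base overlap needs the forward primer's last k bases to equal them.
Comparing (forward last k vs required): k=1: T vs A ✗; k=2: TT vs AT ✗; k=3: TTT vs ATT ✗; k=4: TTTT vs ATTT ✗; k=5: ATTTT vs ATTTT ✓; k=6: TATTTT vs ATTTTG ✗; k=7: GTATTTT vs ATTTTGT ✗; k=8: AGTATTTT vs ATTTTGTA ✗.
Only k = 5 is perfect, so the longest perfect 3' overlap is 5.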